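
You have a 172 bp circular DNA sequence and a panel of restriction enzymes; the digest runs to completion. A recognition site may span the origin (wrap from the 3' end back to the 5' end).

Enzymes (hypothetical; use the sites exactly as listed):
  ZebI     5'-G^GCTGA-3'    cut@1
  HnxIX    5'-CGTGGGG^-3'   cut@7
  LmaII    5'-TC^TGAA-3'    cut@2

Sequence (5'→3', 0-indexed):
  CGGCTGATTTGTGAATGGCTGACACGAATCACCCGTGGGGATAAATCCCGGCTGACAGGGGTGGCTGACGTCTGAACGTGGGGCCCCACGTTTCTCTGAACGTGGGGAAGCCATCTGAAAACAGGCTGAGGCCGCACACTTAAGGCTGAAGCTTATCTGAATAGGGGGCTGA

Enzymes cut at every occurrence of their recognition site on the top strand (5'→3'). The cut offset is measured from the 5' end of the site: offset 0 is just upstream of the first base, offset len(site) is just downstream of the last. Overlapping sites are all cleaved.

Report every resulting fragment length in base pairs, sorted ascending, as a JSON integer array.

Site scan:
  ZebI GGCTGA/1: at [1, 16, 49, 62, 123, 143, 166] ⇒ [2, 17, 50, 63, 124, 144, 167]
  HnxIX CGTGGGG/7: at [33, 76, 100] ⇒ [40, 83, 107]
  LmaII TCTGAA/2: at [70, 94, 113, 155] ⇒ [72, 96, 115, 157]

All cut coordinates (distinct, sorted): [2, 17, 40, 50, 63, 72, 83, 96, 107, 115, 124, 144, 157, 167]

Fragments:
  2→17: 15 bp
  17→40: 23 bp
  40→50: 10 bp
  50→63: 13 bp
  63→72: 9 bp
  72→83: 11 bp
  83→96: 13 bp
  96→107: 11 bp
  107→115: 8 bp
  115→124: 9 bp
  124→144: 20 bp
  144→157: 13 bp
  157→167: 10 bp
  167→2 (wrap): 172-167+2 = 7 bp

[7,8,9,9,10,10,11,11,13,13,13,15,20,23]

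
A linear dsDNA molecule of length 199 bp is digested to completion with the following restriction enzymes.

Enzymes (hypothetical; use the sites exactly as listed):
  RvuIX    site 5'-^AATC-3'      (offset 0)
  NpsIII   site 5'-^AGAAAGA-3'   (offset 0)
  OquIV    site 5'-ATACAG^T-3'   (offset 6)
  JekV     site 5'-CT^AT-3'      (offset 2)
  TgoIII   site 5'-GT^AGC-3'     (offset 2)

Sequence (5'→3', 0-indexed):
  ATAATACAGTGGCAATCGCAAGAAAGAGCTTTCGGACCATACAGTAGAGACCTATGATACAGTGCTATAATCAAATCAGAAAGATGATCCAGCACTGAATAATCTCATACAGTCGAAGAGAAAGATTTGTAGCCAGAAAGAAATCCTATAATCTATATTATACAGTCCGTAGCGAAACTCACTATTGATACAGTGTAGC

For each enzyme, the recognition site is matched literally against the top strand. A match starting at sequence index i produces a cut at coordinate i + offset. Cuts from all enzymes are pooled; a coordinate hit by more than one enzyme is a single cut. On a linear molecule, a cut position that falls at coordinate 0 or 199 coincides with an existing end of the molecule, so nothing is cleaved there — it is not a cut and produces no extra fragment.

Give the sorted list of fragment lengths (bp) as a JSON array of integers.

Site scan:
  RvuIX (AATC, off=0): starts [13, 68, 73, 100, 141, 149] → cuts [13, 68, 73, 100, 141, 149]
  NpsIII (AGAAAGA, off=0): starts [20, 77, 118, 134] → cuts [20, 77, 118, 134]
  OquIV (ATACAGT, off=6): starts [3, 38, 56, 106, 159, 187] → cuts [9, 44, 62, 112, 165, 193]
  JekV (CTAT, off=2): starts [51, 64, 145, 152, 181] → cuts [53, 66, 147, 154, 183]
  TgoIII (GTAGC, off=2): starts [128, 168, 194] → cuts [130, 170, 196]

All cut coordinates (distinct, sorted): [9, 13, 20, 44, 53, 62, 66, 68, 73, 77, 100, 112, 118, 130, 134, 141, 147, 149, 154, 165, 170, 183, 193, 196]

Fragment lengths:
  [0,9): 9 bp
  [9,13): 4 bp
  [13,20): 7 bp
  [20,44): 24 bp
  [44,53): 9 bp
  [53,62): 9 bp
  [62,66): 4 bp
  [66,68): 2 bp
  [68,73): 5 bp
  [73,77): 4 bp
  [77,100): 23 bp
  [100,112): 12 bp
  [112,118): 6 bp
  [118,130): 12 bp
  [130,134): 4 bp
  [134,141): 7 bp
  [141,147): 6 bp
  [147,149): 2 bp
  [149,154): 5 bp
  [154,165): 11 bp
  [165,170): 5 bp
  [170,183): 13 bp
  [183,193): 10 bp
  [193,196): 3 bp
  [196,199): 3 bp

[2,2,3,3,4,4,4,4,5,5,5,6,6,7,7,9,9,9,10,11,12,12,13,23,24]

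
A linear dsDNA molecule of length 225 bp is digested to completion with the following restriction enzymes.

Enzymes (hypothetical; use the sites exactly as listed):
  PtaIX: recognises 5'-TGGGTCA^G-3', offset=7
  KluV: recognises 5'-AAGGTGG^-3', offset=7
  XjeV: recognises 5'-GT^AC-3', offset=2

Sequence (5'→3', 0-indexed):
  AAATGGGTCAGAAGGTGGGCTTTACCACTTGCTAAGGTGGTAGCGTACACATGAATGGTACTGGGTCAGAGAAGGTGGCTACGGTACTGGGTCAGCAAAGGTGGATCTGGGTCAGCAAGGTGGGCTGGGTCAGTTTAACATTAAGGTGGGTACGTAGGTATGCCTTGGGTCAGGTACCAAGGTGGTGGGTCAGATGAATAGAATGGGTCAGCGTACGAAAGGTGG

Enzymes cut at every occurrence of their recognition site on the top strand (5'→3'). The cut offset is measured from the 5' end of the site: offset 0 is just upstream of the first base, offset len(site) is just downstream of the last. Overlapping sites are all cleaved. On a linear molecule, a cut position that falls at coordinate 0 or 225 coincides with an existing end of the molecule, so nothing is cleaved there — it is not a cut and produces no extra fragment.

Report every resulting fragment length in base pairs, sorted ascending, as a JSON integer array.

[2,3,4,6,7,7,8,9,9,9,9,10,10,10,10,10,11,13,17,18,21,22]

Site scan:
  PtaIX (TGGGTCAG, off=7): starts [3, 61, 87, 107, 125, 165, 185, 203] → cuts [10, 68, 94, 114, 132, 172, 192, 210]
  KluV (AAGGTGG, off=7): starts [11, 33, 71, 97, 116, 142, 178, 218] → cuts [18, 40, 78, 104, 123, 149, 185] (position 225 is a terminus of the linear molecule — no cut)
  XjeV (GTAC, off=2): starts [44, 57, 83, 149, 173, 212] → cuts [46, 59, 85, 151, 175, 214]

All cut coordinates (distinct, sorted): [10, 18, 40, 46, 59, 68, 78, 85, 94, 104, 114, 123, 132, 149, 151, 172, 175, 185, 192, 210, 214]

Fragment lengths:
  [0,10): 10 bp
  [10,18): 8 bp
  [18,40): 22 bp
  [40,46): 6 bp
  [46,59): 13 bp
  [59,68): 9 bp
  [68,78): 10 bp
  [78,85): 7 bp
  [85,94): 9 bp
  [94,104): 10 bp
  [104,114): 10 bp
  [114,123): 9 bp
  [123,132): 9 bp
  [132,149): 17 bp
  [149,151): 2 bp
  [151,172): 21 bp
  [172,175): 3 bp
  [175,185): 10 bp
  [185,192): 7 bp
  [192,210): 18 bp
  [210,214): 4 bp
  [214,225): 11 bp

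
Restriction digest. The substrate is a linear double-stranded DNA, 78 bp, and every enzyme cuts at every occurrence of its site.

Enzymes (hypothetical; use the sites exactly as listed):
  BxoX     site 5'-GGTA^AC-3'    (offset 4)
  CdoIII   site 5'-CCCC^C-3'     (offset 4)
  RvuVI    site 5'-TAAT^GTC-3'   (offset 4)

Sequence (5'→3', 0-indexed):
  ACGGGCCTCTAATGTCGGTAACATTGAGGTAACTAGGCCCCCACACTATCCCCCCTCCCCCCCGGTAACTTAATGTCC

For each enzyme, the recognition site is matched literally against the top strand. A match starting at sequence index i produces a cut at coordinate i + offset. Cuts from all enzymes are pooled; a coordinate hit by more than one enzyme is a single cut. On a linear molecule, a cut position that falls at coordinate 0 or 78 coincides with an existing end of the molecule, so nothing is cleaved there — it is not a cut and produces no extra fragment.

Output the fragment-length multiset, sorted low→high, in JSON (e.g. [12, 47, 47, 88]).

[1,1,1,4,5,6,7,7,10,11,12,13]

Scan for sites:
  BxoX (GGTAAC, off=4): starts [16, 27, 63] → cuts [20, 31, 67]
  CdoIII (CCCCC, off=4): starts [37, 49, 50, 56, 57, 58] → cuts [41, 53, 54, 60, 61, 62]
  RvuVI (TAATGTC, off=4): starts [9, 70] → cuts [13, 74]

Pooled cuts: [13, 20, 31, 41, 53, 54, 60, 61, 62, 67, 74]

Fragment lengths:
  [0,13): 13 bp
  [13,20): 7 bp
  [20,31): 11 bp
  [31,41): 10 bp
  [41,53): 12 bp
  [53,54): 1 bp
  [54,60): 6 bp
  [60,61): 1 bp
  [61,62): 1 bp
  [62,67): 5 bp
  [67,74): 7 bp
  [74,78): 4 bp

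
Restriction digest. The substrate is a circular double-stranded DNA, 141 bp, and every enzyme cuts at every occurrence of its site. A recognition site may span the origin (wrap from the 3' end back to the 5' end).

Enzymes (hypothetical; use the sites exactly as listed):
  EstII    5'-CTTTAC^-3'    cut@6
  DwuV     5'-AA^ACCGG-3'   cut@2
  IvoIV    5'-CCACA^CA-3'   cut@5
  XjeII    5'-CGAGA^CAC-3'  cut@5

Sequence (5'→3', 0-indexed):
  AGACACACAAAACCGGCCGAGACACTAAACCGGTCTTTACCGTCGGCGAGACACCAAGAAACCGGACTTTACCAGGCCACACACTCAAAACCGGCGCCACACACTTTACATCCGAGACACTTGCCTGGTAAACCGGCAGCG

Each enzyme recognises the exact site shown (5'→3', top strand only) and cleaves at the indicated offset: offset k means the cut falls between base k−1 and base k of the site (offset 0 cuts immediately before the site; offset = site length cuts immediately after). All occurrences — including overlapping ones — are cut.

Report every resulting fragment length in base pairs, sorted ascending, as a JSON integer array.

[6,8,8,8,8,9,9,11,11,12,12,12,13,14]

Per-enzyme occurrences:
  EstII (CTTTAC, off=6): starts [34, 66, 103] → cuts [40, 72, 109]
  DwuV (AAACCGG, off=2): starts [9, 26, 58, 87, 129] → cuts [11, 28, 60, 89, 131]
  IvoIV (CCACACA, off=5): starts [76, 96] → cuts [81, 101]
  XjeII (CGAGACAC, off=5): starts [17, 46, 112, 139] → cuts [3, 22, 51, 117]

All cut coordinates (distinct, sorted): [3, 11, 22, 28, 40, 51, 60, 72, 81, 89, 101, 109, 117, 131]

Fragment lengths:
  3→11: 8 bp
  11→22: 11 bp
  22→28: 6 bp
  28→40: 12 bp
  40→51: 11 bp
  51→60: 9 bp
  60→72: 12 bp
  72→81: 9 bp
  81→89: 8 bp
  89→101: 12 bp
  101→109: 8 bp
  109→117: 8 bp
  117→131: 14 bp
  131→3 (wrap): 141-131+3 = 13 bp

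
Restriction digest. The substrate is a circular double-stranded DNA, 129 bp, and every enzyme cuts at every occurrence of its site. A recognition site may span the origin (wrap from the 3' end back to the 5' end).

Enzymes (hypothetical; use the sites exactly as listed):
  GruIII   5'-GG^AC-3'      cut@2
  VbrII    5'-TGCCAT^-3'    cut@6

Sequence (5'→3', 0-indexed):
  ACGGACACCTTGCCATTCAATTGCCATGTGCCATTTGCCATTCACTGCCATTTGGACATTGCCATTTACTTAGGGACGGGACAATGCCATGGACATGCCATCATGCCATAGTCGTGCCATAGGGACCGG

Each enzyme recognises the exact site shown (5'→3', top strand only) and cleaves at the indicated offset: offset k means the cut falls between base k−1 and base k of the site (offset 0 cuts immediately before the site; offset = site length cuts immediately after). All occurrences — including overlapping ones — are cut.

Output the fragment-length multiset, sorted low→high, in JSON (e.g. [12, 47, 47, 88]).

[2,4,4,4,5,5,7,7,8,9,10,10,10,10,11,11,12]

Per-enzyme occurrences:
  GruIII (GGAC, off=2): starts [2, 53, 73, 78, 90, 122, 127] → cuts [0, 4, 55, 75, 80, 92, 124]
  VbrII (TGCCAT, off=6): starts [10, 21, 28, 35, 45, 59, 84, 95, 103, 114] → cuts [16, 27, 34, 41, 51, 65, 90, 101, 109, 120]

All cut coordinates (distinct, sorted): [0, 4, 16, 27, 34, 41, 51, 55, 65, 75, 80, 90, 92, 101, 109, 120, 124]

Fragments:
  0→4: 4 bp
  4→16: 12 bp
  16→27: 11 bp
  27→34: 7 bp
  34→41: 7 bp
  41→51: 10 bp
  51→55: 4 bp
  55→65: 10 bp
  65→75: 10 bp
  75→80: 5 bp
  80→90: 10 bp
  90→92: 2 bp
  92→101: 9 bp
  101→109: 8 bp
  109→120: 11 bp
  120→124: 4 bp
  124→0 (wrap): 129-124+0 = 5 bp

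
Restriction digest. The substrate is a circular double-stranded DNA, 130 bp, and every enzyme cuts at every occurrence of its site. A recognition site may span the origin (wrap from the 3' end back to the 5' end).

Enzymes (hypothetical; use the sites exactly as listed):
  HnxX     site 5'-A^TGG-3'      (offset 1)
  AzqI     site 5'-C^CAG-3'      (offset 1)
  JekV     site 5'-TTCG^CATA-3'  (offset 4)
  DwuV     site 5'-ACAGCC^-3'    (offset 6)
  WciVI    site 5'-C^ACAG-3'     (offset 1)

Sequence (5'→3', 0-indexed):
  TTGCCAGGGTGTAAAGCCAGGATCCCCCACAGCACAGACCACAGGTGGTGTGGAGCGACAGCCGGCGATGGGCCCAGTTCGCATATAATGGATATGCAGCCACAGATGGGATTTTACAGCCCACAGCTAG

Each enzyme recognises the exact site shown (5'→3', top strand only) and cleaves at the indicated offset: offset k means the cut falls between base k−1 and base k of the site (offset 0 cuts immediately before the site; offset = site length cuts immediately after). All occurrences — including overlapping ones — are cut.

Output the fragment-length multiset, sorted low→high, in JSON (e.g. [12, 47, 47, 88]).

[1,5,5,5,6,7,7,7,11,12,13,13,15,23]

Per-enzyme occurrences:
  HnxX ATGG/1: at [67, 87, 105] ⇒ [68, 88, 106]
  AzqI CCAG/1: at [3, 16, 73] ⇒ [4, 17, 74]
  JekV TTCGCATA/4: at [77] ⇒ [81]
  DwuV ACAGCC/6: at [57, 115] ⇒ [63, 121]
  WciVI CACAG/1: at [27, 32, 39, 100, 121] ⇒ [28, 33, 40, 101, 122]

Pooled cuts: [4, 17, 28, 33, 40, 63, 68, 74, 81, 88, 101, 106, 121, 122]

Fragments:
  4→17: 13 bp
  17→28: 11 bp
  28→33: 5 bp
  33→40: 7 bp
  40→63: 23 bp
  63→68: 5 bp
  68→74: 6 bp
  74→81: 7 bp
  81→88: 7 bp
  88→101: 13 bp
  101→106: 5 bp
  106→121: 15 bp
  121→122: 1 bp
  122→4 (wrap): 130-122+4 = 12 bp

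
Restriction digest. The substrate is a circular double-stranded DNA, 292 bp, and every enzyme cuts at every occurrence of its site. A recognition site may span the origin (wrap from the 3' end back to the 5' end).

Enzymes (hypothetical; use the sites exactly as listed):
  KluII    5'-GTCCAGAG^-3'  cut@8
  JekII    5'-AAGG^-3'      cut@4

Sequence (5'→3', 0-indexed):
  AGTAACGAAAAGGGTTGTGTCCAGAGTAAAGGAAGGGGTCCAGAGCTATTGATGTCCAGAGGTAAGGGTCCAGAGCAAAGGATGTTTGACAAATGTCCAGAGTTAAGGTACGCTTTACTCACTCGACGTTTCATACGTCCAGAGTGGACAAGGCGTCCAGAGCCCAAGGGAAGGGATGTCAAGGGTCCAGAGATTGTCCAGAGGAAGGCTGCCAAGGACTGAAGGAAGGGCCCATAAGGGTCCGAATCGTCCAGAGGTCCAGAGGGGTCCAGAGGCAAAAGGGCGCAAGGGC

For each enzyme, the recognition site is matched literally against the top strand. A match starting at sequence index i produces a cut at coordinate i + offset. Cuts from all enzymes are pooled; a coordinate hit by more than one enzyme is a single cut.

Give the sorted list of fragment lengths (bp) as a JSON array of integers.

Scan for sites:
  KluII GTCCAGAG/8: at [18, 37, 53, 67, 94, 136, 154, 184, 195, 248, 256, 266] ⇒ [26, 45, 61, 75, 102, 144, 162, 192, 203, 256, 264, 274]
  JekII AAGG/4: at [9, 28, 32, 63, 77, 104, 149, 165, 170, 180, 204, 213, 221, 225, 235, 278, 286] ⇒ [13, 32, 36, 67, 81, 108, 153, 169, 174, 184, 208, 217, 225, 229, 239, 282, 290]

Pooled cuts: [13, 26, 32, 36, 45, 61, 67, 75, 81, 102, 108, 144, 153, 162, 169, 174, 184, 192, 203, 208, 217, 225, 229, 239, 256, 264, 274, 282, 290]

Fragments:
  13→26: 13 bp
  26→32: 6 bp
  32→36: 4 bp
  36→45: 9 bp
  45→61: 16 bp
  61→67: 6 bp
  67→75: 8 bp
  75→81: 6 bp
  81→102: 21 bp
  102→108: 6 bp
  108→144: 36 bp
  144→153: 9 bp
  153→162: 9 bp
  162→169: 7 bp
  169→174: 5 bp
  174→184: 10 bp
  184→192: 8 bp
  192→203: 11 bp
  203→208: 5 bp
  208→217: 9 bp
  217→225: 8 bp
  225→229: 4 bp
  229→239: 10 bp
  239→256: 17 bp
  256→264: 8 bp
  264→274: 10 bp
  274→282: 8 bp
  282→290: 8 bp
  290→13 (wrap): 292-290+13 = 15 bp

[4,4,5,5,6,6,6,6,7,8,8,8,8,8,8,9,9,9,9,10,10,10,11,13,15,16,17,21,36]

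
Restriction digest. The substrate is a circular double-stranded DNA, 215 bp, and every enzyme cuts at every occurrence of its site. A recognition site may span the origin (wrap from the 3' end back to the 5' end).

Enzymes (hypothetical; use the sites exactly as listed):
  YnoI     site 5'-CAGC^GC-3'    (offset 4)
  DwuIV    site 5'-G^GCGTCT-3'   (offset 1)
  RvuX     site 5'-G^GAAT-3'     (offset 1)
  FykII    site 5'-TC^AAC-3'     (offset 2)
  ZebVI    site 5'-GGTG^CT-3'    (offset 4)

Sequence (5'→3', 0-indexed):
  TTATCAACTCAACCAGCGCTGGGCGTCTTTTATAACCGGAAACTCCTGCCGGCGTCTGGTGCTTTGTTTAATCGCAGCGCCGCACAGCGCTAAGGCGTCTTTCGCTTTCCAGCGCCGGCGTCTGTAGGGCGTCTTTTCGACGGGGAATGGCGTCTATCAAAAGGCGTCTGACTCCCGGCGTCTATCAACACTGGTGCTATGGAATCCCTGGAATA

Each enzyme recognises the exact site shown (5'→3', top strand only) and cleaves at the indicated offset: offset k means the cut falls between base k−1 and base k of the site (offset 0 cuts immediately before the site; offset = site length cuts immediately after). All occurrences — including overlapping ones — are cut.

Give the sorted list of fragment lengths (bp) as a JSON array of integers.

[4,5,5,5,5,6,7,9,9,10,10,10,10,11,14,14,16,17,19,29]

Scan for sites:
  YnoI CAGCGC/4: at [13, 74, 84, 109] ⇒ [17, 78, 88, 113]
  DwuIV GGCGTCT/1: at [21, 50, 93, 116, 127, 148, 162, 176] ⇒ [22, 51, 94, 117, 128, 149, 163, 177]
  RvuX GGAAT/1: at [143, 200, 209] ⇒ [144, 201, 210]
  FykII TCAAC/2: at [3, 8, 184] ⇒ [5, 10, 186]
  ZebVI GGTGCT/4: at [57, 192] ⇒ [61, 196]

All cut coordinates (distinct, sorted): [5, 10, 17, 22, 51, 61, 78, 88, 94, 113, 117, 128, 144, 149, 163, 177, 186, 196, 201, 210]

Fragments:
  5→10: 5 bp
  10→17: 7 bp
  17→22: 5 bp
  22→51: 29 bp
  51→61: 10 bp
  61→78: 17 bp
  78→88: 10 bp
  88→94: 6 bp
  94→113: 19 bp
  113→117: 4 bp
  117→128: 11 bp
  128→144: 16 bp
  144→149: 5 bp
  149→163: 14 bp
  163→177: 14 bp
  177→186: 9 bp
  186→196: 10 bp
  196→201: 5 bp
  201→210: 9 bp
  210→5 (wrap): 215-210+5 = 10 bp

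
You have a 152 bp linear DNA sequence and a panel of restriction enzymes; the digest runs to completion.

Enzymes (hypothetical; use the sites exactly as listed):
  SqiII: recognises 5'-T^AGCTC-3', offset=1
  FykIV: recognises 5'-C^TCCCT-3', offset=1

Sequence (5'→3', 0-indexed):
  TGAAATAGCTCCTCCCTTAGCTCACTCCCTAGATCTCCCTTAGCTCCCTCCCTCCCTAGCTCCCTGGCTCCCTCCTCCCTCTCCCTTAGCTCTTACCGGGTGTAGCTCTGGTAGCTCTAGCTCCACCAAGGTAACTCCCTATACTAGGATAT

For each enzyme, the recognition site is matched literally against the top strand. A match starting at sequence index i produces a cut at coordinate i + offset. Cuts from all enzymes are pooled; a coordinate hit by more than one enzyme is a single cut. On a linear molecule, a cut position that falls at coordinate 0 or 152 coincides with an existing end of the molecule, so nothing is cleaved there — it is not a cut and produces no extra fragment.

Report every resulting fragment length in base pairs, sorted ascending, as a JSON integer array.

Scan for sites:
  SqiII TAGCTC/1: at [5, 17, 40, 56, 86, 102, 111, 117] ⇒ [6, 18, 41, 57, 87, 103, 112, 118]
  FykIV CTCCCT/1: at [11, 24, 34, 43, 47, 51, 59, 67, 74, 80, 134] ⇒ [12, 25, 35, 44, 48, 52, 60, 68, 75, 81, 135]

All cut coordinates (distinct, sorted): [6, 12, 18, 25, 35, 41, 44, 48, 52, 57, 60, 68, 75, 81, 87, 103, 112, 118, 135]

Fragments:
  [0,6): 6 bp
  [6,12): 6 bp
  [12,18): 6 bp
  [18,25): 7 bp
  [25,35): 10 bp
  [35,41): 6 bp
  [41,44): 3 bp
  [44,48): 4 bp
  [48,52): 4 bp
  [52,57): 5 bp
  [57,60): 3 bp
  [60,68): 8 bp
  [68,75): 7 bp
  [75,81): 6 bp
  [81,87): 6 bp
  [87,103): 16 bp
  [103,112): 9 bp
  [112,118): 6 bp
  [118,135): 17 bp
  [135,152): 17 bp

[3,3,4,4,5,6,6,6,6,6,6,6,7,7,8,9,10,16,17,17]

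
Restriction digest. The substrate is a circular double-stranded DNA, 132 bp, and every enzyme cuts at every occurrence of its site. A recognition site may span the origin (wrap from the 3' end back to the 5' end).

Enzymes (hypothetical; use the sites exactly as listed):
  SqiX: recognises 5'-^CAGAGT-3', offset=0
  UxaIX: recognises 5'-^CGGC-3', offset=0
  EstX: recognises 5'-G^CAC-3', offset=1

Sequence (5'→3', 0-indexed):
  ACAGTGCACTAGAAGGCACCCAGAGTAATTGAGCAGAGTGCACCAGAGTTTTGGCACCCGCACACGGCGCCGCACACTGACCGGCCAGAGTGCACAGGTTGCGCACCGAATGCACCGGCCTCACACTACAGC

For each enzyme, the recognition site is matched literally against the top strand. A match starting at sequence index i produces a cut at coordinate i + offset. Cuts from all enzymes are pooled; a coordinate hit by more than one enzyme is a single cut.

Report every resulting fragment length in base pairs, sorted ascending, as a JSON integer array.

Per-enzyme occurrences:
  SqiX CAGAGT/0: at [20, 33, 43, 85] ⇒ [20, 33, 43, 85]
  UxaIX CGGC/0: at [64, 81, 115] ⇒ [64, 81, 115]
  EstX GCAC/1: at [5, 15, 39, 53, 59, 71, 91, 102, 111, 130] ⇒ [6, 16, 40, 54, 60, 72, 92, 103, 112, 131]

Pooled cuts: [6, 16, 20, 33, 40, 43, 54, 60, 64, 72, 81, 85, 92, 103, 112, 115, 131]

Fragment lengths:
  6→16: 10 bp
  16→20: 4 bp
  20→33: 13 bp
  33→40: 7 bp
  40→43: 3 bp
  43→54: 11 bp
  54→60: 6 bp
  60→64: 4 bp
  64→72: 8 bp
  72→81: 9 bp
  81→85: 4 bp
  85→92: 7 bp
  92→103: 11 bp
  103→112: 9 bp
  112→115: 3 bp
  115→131: 16 bp
  131→6 (wrap): 132-131+6 = 7 bp

[3,3,4,4,4,6,7,7,7,8,9,9,10,11,11,13,16]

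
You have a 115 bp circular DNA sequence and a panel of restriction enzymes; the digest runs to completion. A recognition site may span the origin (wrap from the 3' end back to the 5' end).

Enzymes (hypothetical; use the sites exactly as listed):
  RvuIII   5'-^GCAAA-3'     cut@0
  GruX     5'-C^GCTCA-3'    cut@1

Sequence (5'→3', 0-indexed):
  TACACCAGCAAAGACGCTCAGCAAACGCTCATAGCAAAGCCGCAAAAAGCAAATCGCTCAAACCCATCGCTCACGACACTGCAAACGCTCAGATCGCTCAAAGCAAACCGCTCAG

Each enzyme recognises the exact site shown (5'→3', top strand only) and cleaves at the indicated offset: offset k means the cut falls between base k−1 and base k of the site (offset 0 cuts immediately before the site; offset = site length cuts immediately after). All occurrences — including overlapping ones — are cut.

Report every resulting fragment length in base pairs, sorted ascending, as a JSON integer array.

Site scan:
  RvuIII GCAAA/0: at [7, 20, 33, 41, 48, 80, 102] ⇒ [7, 20, 33, 41, 48, 80, 102]
  GruX CGCTCA/1: at [14, 25, 54, 67, 85, 94, 108] ⇒ [15, 26, 55, 68, 86, 95, 109]

All cut coordinates (distinct, sorted): [7, 15, 20, 26, 33, 41, 48, 55, 68, 80, 86, 95, 102, 109]

Fragment lengths:
  7→15: 8 bp
  15→20: 5 bp
  20→26: 6 bp
  26→33: 7 bp
  33→41: 8 bp
  41→48: 7 bp
  48→55: 7 bp
  55→68: 13 bp
  68→80: 12 bp
  80→86: 6 bp
  86→95: 9 bp
  95→102: 7 bp
  102→109: 7 bp
  109→7 (wrap): 115-109+7 = 13 bp

[5,6,6,7,7,7,7,7,8,8,9,12,13,13]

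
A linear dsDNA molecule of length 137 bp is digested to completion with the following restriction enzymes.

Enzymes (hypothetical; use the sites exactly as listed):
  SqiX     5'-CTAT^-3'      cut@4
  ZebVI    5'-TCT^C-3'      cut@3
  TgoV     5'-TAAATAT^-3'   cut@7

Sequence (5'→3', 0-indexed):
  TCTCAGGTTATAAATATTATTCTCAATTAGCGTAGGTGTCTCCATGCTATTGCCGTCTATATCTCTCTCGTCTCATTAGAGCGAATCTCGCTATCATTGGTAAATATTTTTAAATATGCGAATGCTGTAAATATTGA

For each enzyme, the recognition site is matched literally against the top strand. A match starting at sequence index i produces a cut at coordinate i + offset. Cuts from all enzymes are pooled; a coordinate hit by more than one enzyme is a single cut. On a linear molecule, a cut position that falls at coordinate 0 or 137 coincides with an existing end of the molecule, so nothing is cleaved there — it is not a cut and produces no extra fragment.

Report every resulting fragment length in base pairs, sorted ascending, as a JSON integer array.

Per-enzyme occurrences:
  SqiX (CTAT, off=4): starts [46, 56, 90] → cuts [50, 60, 94]
  ZebVI (TCTC, off=3): starts [0, 20, 38, 61, 63, 65, 70, 85] → cuts [3, 23, 41, 64, 66, 68, 73, 88]
  TgoV (TAAATAT, off=7): starts [10, 100, 110, 127] → cuts [17, 107, 117, 134]

All cut coordinates (distinct, sorted): [3, 17, 23, 41, 50, 60, 64, 66, 68, 73, 88, 94, 107, 117, 134]

Fragment lengths:
  [0,3): 3 bp
  [3,17): 14 bp
  [17,23): 6 bp
  [23,41): 18 bp
  [41,50): 9 bp
  [50,60): 10 bp
  [60,64): 4 bp
  [64,66): 2 bp
  [66,68): 2 bp
  [68,73): 5 bp
  [73,88): 15 bp
  [88,94): 6 bp
  [94,107): 13 bp
  [107,117): 10 bp
  [117,134): 17 bp
  [134,137): 3 bp

[2,2,3,3,4,5,6,6,9,10,10,13,14,15,17,18]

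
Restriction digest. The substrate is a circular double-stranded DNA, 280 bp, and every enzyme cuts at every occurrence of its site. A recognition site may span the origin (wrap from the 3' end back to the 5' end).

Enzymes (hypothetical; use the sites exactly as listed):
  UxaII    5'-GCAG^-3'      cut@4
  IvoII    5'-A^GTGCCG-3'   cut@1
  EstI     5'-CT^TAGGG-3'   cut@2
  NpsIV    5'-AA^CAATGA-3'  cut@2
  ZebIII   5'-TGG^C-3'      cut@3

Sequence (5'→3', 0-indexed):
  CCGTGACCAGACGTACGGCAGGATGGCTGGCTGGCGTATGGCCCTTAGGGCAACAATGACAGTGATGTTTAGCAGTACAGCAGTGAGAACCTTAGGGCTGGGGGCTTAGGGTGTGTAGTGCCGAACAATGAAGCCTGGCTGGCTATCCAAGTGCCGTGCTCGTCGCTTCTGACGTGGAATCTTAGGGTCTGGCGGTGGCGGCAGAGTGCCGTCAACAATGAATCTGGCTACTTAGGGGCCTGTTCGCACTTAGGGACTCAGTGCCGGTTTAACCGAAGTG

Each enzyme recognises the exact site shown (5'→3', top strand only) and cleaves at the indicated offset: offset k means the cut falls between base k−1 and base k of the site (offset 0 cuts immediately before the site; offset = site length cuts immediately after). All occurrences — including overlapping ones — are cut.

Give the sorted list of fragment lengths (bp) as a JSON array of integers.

Site scan:
  UxaII (GCAG, off=4): starts [17, 71, 79, 200] → cuts [21, 75, 83, 204]
  IvoII (AGTGCCG, off=1): starts [116, 149, 204, 259, 276] → cuts [117, 150, 205, 260, 277]
  EstI (CTTAGGG, off=2): starts [43, 90, 104, 180, 230, 248] → cuts [45, 92, 106, 182, 232, 250]
  NpsIV (AACAATGA, off=2): starts [51, 123, 213] → cuts [53, 125, 215]
  ZebIII (TGGC, off=3): starts [23, 27, 31, 38, 135, 139, 189, 195, 224] → cuts [26, 30, 34, 41, 138, 142, 192, 198, 227]

All cut coordinates (distinct, sorted): [21, 26, 30, 34, 41, 45, 53, 75, 83, 92, 106, 117, 125, 138, 142, 150, 182, 192, 198, 204, 205, 215, 227, 232, 250, 260, 277]

Fragment lengths:
  21→26: 5 bp
  26→30: 4 bp
  30→34: 4 bp
  34→41: 7 bp
  41→45: 4 bp
  45→53: 8 bp
  53→75: 22 bp
  75→83: 8 bp
  83→92: 9 bp
  92→106: 14 bp
  106→117: 11 bp
  117→125: 8 bp
  125→138: 13 bp
  138→142: 4 bp
  142→150: 8 bp
  150→182: 32 bp
  182→192: 10 bp
  192→198: 6 bp
  198→204: 6 bp
  204→205: 1 bp
  205→215: 10 bp
  215→227: 12 bp
  227→232: 5 bp
  232→250: 18 bp
  250→260: 10 bp
  260→277: 17 bp
  277→21 (wrap): 280-277+21 = 24 bp

[1,4,4,4,4,5,5,6,6,7,8,8,8,8,9,10,10,10,11,12,13,14,17,18,22,24,32]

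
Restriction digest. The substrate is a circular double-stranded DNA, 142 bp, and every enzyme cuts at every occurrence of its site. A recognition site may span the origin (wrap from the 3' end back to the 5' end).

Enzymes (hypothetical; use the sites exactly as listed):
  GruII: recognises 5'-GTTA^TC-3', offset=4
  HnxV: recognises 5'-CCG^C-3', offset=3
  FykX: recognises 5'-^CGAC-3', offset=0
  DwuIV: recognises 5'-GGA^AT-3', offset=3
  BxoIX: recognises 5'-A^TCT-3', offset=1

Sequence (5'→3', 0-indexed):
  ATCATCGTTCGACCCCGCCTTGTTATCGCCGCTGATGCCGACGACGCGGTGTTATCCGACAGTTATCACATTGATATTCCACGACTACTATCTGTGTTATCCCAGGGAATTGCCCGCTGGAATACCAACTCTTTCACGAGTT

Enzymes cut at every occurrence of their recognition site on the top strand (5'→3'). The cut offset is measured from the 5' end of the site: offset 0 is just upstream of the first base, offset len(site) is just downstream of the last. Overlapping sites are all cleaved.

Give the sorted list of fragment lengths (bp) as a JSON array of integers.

Site scan:
  GruII GTTATC/4: at [21, 50, 61, 95, 139] ⇒ [1, 25, 54, 65, 99]
  HnxV CCGC/3: at [14, 28, 113] ⇒ [17, 31, 116]
  FykX CGAC/0: at [9, 38, 41, 56, 81] ⇒ [9, 38, 41, 56, 81]
  DwuIV GGAAT/3: at [105, 118] ⇒ [108, 121]
  BxoIX ATCT/1: at [89] ⇒ [90]

All cut coordinates (distinct, sorted): [1, 9, 17, 25, 31, 38, 41, 54, 56, 65, 81, 90, 99, 108, 116, 121]

Fragment lengths:
  1→9: 8 bp
  9→17: 8 bp
  17→25: 8 bp
  25→31: 6 bp
  31→38: 7 bp
  38→41: 3 bp
  41→54: 13 bp
  54→56: 2 bp
  56→65: 9 bp
  65→81: 16 bp
  81→90: 9 bp
  90→99: 9 bp
  99→108: 9 bp
  108→116: 8 bp
  116→121: 5 bp
  121→1 (wrap): 142-121+1 = 22 bp

[2,3,5,6,7,8,8,8,8,9,9,9,9,13,16,22]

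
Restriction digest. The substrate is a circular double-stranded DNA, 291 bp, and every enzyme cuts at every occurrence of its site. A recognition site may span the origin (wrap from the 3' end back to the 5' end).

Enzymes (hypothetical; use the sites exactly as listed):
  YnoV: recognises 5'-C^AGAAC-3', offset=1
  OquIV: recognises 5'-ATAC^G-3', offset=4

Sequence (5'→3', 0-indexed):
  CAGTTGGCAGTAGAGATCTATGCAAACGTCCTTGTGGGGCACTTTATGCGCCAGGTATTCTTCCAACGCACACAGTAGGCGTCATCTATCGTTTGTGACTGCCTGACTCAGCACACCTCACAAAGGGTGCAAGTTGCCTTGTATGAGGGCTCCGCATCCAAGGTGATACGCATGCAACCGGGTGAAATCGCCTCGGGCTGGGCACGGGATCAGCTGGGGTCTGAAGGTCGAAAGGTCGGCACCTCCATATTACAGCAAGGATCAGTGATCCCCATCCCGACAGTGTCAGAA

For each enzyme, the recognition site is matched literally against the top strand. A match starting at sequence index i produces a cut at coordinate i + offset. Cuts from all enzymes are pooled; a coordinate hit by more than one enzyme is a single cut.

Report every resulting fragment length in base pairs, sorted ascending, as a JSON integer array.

Scan for sites:
  YnoV (CAGAAC, off=1): starts [286] → cuts [287]
  OquIV (ATACG, off=4): starts [165] → cuts [169]

All cut coordinates (distinct, sorted): [169, 287]

Fragments:
  169→287: 118 bp
  287→169 (wrap): 291-287+169 = 173 bp

[118,173]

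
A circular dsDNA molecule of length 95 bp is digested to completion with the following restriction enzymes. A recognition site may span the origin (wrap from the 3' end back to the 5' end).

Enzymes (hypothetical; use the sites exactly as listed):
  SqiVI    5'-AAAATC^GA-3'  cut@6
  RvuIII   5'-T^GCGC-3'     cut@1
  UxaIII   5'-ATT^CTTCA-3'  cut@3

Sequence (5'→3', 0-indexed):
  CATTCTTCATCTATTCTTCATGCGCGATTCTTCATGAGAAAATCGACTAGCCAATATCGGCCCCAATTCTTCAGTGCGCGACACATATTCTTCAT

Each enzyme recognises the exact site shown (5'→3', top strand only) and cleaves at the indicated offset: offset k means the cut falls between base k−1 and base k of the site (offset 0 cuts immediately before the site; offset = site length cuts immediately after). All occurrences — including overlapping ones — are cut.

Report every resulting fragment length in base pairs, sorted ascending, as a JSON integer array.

[6,7,8,10,11,14,15,24]

Site scan:
  SqiVI AAAATCGA/6: at [38] ⇒ [44]
  RvuIII TGCGC/1: at [20, 74] ⇒ [21, 75]
  UxaIII ATTCTTCA/3: at [1, 12, 26, 65, 86] ⇒ [4, 15, 29, 68, 89]

Pooled cuts: [4, 15, 21, 29, 44, 68, 75, 89]

Fragment lengths:
  4→15: 11 bp
  15→21: 6 bp
  21→29: 8 bp
  29→44: 15 bp
  44→68: 24 bp
  68→75: 7 bp
  75→89: 14 bp
  89→4 (wrap): 95-89+4 = 10 bp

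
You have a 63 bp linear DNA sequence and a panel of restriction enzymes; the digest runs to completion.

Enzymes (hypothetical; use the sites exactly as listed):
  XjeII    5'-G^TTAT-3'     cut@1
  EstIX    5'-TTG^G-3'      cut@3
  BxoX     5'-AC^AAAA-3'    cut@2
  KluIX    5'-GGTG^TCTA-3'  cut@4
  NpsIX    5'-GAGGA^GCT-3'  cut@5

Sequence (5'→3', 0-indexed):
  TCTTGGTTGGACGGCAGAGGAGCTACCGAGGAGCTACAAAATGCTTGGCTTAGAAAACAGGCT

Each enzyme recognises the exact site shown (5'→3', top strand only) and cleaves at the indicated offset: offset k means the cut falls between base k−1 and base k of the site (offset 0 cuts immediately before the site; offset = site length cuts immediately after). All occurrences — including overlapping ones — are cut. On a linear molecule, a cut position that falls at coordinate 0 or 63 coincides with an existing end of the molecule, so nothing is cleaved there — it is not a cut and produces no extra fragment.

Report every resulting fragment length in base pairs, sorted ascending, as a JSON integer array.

[4,5,5,10,11,12,16]

Per-enzyme occurrences:
  XjeII (GTTAT, off=1): no sites
  EstIX (TTGG, off=3): starts [2, 6, 44] → cuts [5, 9, 47]
  BxoX (ACAAAA, off=2): starts [35] → cuts [37]
  KluIX (GGTGTCTA, off=4): no sites
  NpsIX (GAGGAGCT, off=5): starts [16, 27] → cuts [21, 32]

All cut coordinates (distinct, sorted): [5, 9, 21, 32, 37, 47]

Fragments:
  [0,5): 5 bp
  [5,9): 4 bp
  [9,21): 12 bp
  [21,32): 11 bp
  [32,37): 5 bp
  [37,47): 10 bp
  [47,63): 16 bp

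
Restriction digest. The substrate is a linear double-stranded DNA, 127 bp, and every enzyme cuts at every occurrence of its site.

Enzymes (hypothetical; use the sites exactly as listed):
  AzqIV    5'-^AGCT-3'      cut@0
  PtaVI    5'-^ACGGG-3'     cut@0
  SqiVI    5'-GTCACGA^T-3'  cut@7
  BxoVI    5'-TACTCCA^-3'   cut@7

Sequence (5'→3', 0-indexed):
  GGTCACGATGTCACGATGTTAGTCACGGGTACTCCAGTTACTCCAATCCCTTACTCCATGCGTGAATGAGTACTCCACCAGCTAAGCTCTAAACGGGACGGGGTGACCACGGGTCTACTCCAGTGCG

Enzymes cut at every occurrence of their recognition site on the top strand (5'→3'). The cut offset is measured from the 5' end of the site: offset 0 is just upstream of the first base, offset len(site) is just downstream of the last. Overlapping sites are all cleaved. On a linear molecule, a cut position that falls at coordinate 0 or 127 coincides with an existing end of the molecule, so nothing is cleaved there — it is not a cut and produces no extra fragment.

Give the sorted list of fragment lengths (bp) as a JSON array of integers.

Scan for sites:
  AzqIV AGCT/0: at [79, 84] ⇒ [79, 84]
  PtaVI ACGGG/0: at [24, 92, 97, 108] ⇒ [24, 92, 97, 108]
  SqiVI GTCACGAT/7: at [1, 9] ⇒ [8, 16]
  BxoVI TACTCCA/7: at [29, 38, 51, 70, 115] ⇒ [36, 45, 58, 77, 122]

All cut coordinates (distinct, sorted): [8, 16, 24, 36, 45, 58, 77, 79, 84, 92, 97, 108, 122]

Fragments:
  [0,8): 8 bp
  [8,16): 8 bp
  [16,24): 8 bp
  [24,36): 12 bp
  [36,45): 9 bp
  [45,58): 13 bp
  [58,77): 19 bp
  [77,79): 2 bp
  [79,84): 5 bp
  [84,92): 8 bp
  [92,97): 5 bp
  [97,108): 11 bp
  [108,122): 14 bp
  [122,127): 5 bp

[2,5,5,5,8,8,8,8,9,11,12,13,14,19]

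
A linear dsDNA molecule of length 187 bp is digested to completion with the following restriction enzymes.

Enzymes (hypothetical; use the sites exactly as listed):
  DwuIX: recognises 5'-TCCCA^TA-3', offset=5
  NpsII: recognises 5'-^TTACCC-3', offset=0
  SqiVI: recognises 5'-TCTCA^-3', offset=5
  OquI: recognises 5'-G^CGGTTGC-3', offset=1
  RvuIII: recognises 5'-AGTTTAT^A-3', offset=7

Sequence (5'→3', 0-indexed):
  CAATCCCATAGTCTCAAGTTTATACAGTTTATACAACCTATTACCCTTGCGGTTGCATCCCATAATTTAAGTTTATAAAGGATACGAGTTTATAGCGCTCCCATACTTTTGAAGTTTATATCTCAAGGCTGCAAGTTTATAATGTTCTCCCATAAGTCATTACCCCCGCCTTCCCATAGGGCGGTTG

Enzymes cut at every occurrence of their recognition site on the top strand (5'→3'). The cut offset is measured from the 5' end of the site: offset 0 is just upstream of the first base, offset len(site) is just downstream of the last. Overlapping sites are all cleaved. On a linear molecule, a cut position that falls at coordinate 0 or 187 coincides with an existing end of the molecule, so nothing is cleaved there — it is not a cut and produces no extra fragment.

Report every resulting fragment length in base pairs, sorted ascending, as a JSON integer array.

Site scan:
  DwuIX TCCCATA/5: at [3, 57, 98, 147, 171] ⇒ [8, 62, 103, 152, 176]
  NpsII TTACCC/0: at [40, 159] ⇒ [40, 159]
  SqiVI TCTCA/5: at [11, 120] ⇒ [16, 125]
  OquI GCGGTTGC/1: at [48] ⇒ [49]
  RvuIII AGTTTATA/7: at [16, 25, 69, 86, 112, 133] ⇒ [23, 32, 76, 93, 119, 140]

All cut coordinates (distinct, sorted): [8, 16, 23, 32, 40, 49, 62, 76, 93, 103, 119, 125, 140, 152, 159, 176]

Fragments:
  [0,8): 8 bp
  [8,16): 8 bp
  [16,23): 7 bp
  [23,32): 9 bp
  [32,40): 8 bp
  [40,49): 9 bp
  [49,62): 13 bp
  [62,76): 14 bp
  [76,93): 17 bp
  [93,103): 10 bp
  [103,119): 16 bp
  [119,125): 6 bp
  [125,140): 15 bp
  [140,152): 12 bp
  [152,159): 7 bp
  [159,176): 17 bp
  [176,187): 11 bp

[6,7,7,8,8,8,9,9,10,11,12,13,14,15,16,17,17]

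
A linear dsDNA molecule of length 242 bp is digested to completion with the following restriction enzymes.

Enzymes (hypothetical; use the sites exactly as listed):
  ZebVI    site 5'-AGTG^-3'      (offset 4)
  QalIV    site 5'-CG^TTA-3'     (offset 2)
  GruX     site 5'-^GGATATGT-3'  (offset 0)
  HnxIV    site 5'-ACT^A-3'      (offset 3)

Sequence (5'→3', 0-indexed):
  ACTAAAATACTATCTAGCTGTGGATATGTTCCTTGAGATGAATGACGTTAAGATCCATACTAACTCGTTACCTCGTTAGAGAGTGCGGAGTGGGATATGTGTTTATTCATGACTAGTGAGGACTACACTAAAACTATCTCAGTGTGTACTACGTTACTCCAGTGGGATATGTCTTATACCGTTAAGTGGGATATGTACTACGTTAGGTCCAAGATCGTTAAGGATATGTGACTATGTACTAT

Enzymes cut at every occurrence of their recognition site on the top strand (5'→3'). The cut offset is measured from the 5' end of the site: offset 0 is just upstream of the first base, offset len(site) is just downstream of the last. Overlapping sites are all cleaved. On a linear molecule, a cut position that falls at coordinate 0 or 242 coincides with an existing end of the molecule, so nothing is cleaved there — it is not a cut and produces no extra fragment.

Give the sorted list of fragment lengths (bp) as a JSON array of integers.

[2,3,3,3,4,4,5,6,6,6,6,7,7,7,8,8,9,10,10,11,11,12,14,15,17,22,26]

Scan for sites:
  ZebVI (AGTG, off=4): starts [81, 88, 114, 140, 160, 184] → cuts [85, 92, 118, 144, 164, 188]
  QalIV (CGTTA, off=2): starts [45, 65, 73, 151, 179, 200, 215] → cuts [47, 67, 75, 153, 181, 202, 217]
  GruX (GGATATGT, off=0): starts [21, 92, 164, 188, 221] → cuts [21, 92, 164, 188, 221]
  HnxIV (ACTA, off=3): starts [0, 8, 58, 111, 121, 126, 132, 147, 196, 230, 237] → cuts [3, 11, 61, 114, 124, 129, 135, 150, 199, 233, 240]

Pooled cuts: [3, 11, 21, 47, 61, 67, 75, 85, 92, 114, 118, 124, 129, 135, 144, 150, 153, 164, 181, 188, 199, 202, 217, 221, 233, 240]

Fragments:
  [0,3): 3 bp
  [3,11): 8 bp
  [11,21): 10 bp
  [21,47): 26 bp
  [47,61): 14 bp
  [61,67): 6 bp
  [67,75): 8 bp
  [75,85): 10 bp
  [85,92): 7 bp
  [92,114): 22 bp
  [114,118): 4 bp
  [118,124): 6 bp
  [124,129): 5 bp
  [129,135): 6 bp
  [135,144): 9 bp
  [144,150): 6 bp
  [150,153): 3 bp
  [153,164): 11 bp
  [164,181): 17 bp
  [181,188): 7 bp
  [188,199): 11 bp
  [199,202): 3 bp
  [202,217): 15 bp
  [217,221): 4 bp
  [221,233): 12 bp
  [233,240): 7 bp
  [240,242): 2 bp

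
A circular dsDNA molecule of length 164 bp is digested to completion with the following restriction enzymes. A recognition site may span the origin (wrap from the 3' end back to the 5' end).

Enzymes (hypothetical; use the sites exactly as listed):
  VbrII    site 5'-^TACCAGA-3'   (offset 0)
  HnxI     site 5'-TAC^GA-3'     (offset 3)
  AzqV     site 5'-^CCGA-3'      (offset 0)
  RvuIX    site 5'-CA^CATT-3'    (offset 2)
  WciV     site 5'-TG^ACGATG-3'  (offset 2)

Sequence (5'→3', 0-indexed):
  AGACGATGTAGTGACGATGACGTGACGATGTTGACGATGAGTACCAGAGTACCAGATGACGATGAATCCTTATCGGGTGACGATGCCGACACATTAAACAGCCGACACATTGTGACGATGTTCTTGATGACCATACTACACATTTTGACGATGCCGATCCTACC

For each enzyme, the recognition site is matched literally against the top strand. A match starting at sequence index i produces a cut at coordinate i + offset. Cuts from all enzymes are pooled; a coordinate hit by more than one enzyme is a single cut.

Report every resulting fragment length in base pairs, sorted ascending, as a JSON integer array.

[6,6,6,6,7,7,7,8,8,9,9,10,11,17,21,26]

Scan for sites:
  VbrII TACCAGA/0: at [41, 49, 160] ⇒ [41, 49, 160]
  HnxI (TACGA, off=3): no sites
  AzqV CCGA/0: at [85, 101, 153] ⇒ [85, 101, 153]
  RvuIX CACATT/2: at [89, 105, 138] ⇒ [91, 107, 140]
  WciV TGACGATG/2: at [11, 22, 31, 56, 77, 112, 145] ⇒ [13, 24, 33, 58, 79, 114, 147]

All cut coordinates (distinct, sorted): [13, 24, 33, 41, 49, 58, 79, 85, 91, 101, 107, 114, 140, 147, 153, 160]

Fragment lengths:
  13→24: 11 bp
  24→33: 9 bp
  33→41: 8 bp
  41→49: 8 bp
  49→58: 9 bp
  58→79: 21 bp
  79→85: 6 bp
  85→91: 6 bp
  91→101: 10 bp
  101→107: 6 bp
  107→114: 7 bp
  114→140: 26 bp
  140→147: 7 bp
  147→153: 6 bp
  153→160: 7 bp
  160→13 (wrap): 164-160+13 = 17 bp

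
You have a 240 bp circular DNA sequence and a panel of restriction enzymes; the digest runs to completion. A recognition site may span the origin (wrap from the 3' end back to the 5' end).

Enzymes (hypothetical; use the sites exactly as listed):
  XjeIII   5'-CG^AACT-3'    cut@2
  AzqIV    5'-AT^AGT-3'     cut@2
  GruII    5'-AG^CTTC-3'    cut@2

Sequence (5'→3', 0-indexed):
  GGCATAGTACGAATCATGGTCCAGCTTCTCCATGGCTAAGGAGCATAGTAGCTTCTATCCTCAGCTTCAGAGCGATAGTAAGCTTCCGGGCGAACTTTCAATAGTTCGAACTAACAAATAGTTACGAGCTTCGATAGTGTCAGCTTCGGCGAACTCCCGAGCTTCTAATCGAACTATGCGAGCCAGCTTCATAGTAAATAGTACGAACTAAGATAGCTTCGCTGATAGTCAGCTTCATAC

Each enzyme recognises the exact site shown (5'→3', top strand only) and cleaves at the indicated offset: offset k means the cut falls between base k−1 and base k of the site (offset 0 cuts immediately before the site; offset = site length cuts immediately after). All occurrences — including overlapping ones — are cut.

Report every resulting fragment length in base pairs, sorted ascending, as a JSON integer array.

Per-enzyme occurrences:
  XjeIII CGAACT/2: at [90, 106, 149, 169, 203] ⇒ [92, 108, 151, 171, 205]
  AzqIV ATAGT/2: at [3, 44, 74, 100, 117, 133, 190, 197, 224] ⇒ [5, 46, 76, 102, 119, 135, 192, 199, 226]
  GruII AGCTTC/2: at [22, 49, 62, 80, 126, 141, 159, 184, 214, 230] ⇒ [24, 51, 64, 82, 128, 143, 161, 186, 216, 232]

Pooled cuts: [5, 24, 46, 51, 64, 76, 82, 92, 102, 108, 119, 128, 135, 143, 151, 161, 171, 186, 192, 199, 205, 216, 226, 232]

Fragments:
  5→24: 19 bp
  24→46: 22 bp
  46→51: 5 bp
  51→64: 13 bp
  64→76: 12 bp
  76→82: 6 bp
  82→92: 10 bp
  92→102: 10 bp
  102→108: 6 bp
  108→119: 11 bp
  119→128: 9 bp
  128→135: 7 bp
  135→143: 8 bp
  143→151: 8 bp
  151→161: 10 bp
  161→171: 10 bp
  171→186: 15 bp
  186→192: 6 bp
  192→199: 7 bp
  199→205: 6 bp
  205→216: 11 bp
  216→226: 10 bp
  226→232: 6 bp
  232→5 (wrap): 240-232+5 = 13 bp

[5,6,6,6,6,6,7,7,8,8,9,10,10,10,10,10,11,11,12,13,13,15,19,22]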